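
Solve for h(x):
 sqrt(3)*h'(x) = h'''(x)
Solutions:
 h(x) = C1 + C2*exp(-3^(1/4)*x) + C3*exp(3^(1/4)*x)


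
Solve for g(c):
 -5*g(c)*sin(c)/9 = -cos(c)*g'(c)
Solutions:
 g(c) = C1/cos(c)^(5/9)


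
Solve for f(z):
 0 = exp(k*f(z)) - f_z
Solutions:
 f(z) = Piecewise((log(-1/(C1*k + k*z))/k, Ne(k, 0)), (nan, True))
 f(z) = Piecewise((C1 + z, Eq(k, 0)), (nan, True))


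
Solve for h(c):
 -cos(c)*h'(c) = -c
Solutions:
 h(c) = C1 + Integral(c/cos(c), c)


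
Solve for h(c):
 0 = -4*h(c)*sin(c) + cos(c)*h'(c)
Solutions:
 h(c) = C1/cos(c)^4


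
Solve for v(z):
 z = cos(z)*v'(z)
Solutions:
 v(z) = C1 + Integral(z/cos(z), z)


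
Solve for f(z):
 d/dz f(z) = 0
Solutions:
 f(z) = C1


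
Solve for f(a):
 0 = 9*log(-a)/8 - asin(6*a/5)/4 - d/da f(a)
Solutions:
 f(a) = C1 + 9*a*log(-a)/8 - a*asin(6*a/5)/4 - 9*a/8 - sqrt(25 - 36*a^2)/24


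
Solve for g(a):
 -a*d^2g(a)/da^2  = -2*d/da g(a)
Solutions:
 g(a) = C1 + C2*a^3


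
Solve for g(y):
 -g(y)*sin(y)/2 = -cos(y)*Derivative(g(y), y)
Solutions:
 g(y) = C1/sqrt(cos(y))


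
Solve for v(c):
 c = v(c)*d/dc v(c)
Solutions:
 v(c) = -sqrt(C1 + c^2)
 v(c) = sqrt(C1 + c^2)


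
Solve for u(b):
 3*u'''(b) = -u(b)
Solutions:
 u(b) = C3*exp(-3^(2/3)*b/3) + (C1*sin(3^(1/6)*b/2) + C2*cos(3^(1/6)*b/2))*exp(3^(2/3)*b/6)


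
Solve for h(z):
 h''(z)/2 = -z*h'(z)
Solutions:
 h(z) = C1 + C2*erf(z)


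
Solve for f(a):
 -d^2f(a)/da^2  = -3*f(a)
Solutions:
 f(a) = C1*exp(-sqrt(3)*a) + C2*exp(sqrt(3)*a)


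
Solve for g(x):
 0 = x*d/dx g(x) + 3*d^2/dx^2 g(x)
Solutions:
 g(x) = C1 + C2*erf(sqrt(6)*x/6)


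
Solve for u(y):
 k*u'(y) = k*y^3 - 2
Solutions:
 u(y) = C1 + y^4/4 - 2*y/k


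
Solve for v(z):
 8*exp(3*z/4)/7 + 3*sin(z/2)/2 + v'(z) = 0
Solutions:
 v(z) = C1 - 32*exp(3*z/4)/21 + 3*cos(z/2)


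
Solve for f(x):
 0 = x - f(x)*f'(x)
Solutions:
 f(x) = -sqrt(C1 + x^2)
 f(x) = sqrt(C1 + x^2)


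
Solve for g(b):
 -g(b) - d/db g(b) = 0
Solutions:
 g(b) = C1*exp(-b)


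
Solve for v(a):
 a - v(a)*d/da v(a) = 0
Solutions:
 v(a) = -sqrt(C1 + a^2)
 v(a) = sqrt(C1 + a^2)


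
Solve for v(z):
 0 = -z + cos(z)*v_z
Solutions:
 v(z) = C1 + Integral(z/cos(z), z)


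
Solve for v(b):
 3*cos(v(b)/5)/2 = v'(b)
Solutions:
 -3*b/2 - 5*log(sin(v(b)/5) - 1)/2 + 5*log(sin(v(b)/5) + 1)/2 = C1


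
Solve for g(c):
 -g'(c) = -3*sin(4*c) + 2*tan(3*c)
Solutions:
 g(c) = C1 + 2*log(cos(3*c))/3 - 3*cos(4*c)/4


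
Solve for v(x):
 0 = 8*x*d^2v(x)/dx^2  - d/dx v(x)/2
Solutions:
 v(x) = C1 + C2*x^(17/16)


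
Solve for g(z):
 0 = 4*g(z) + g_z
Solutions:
 g(z) = C1*exp(-4*z)


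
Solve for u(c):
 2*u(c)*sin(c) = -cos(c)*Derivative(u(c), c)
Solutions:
 u(c) = C1*cos(c)^2


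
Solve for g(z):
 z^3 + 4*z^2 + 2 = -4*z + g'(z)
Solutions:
 g(z) = C1 + z^4/4 + 4*z^3/3 + 2*z^2 + 2*z


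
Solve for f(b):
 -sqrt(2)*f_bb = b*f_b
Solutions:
 f(b) = C1 + C2*erf(2^(1/4)*b/2)


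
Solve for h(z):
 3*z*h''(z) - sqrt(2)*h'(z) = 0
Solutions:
 h(z) = C1 + C2*z^(sqrt(2)/3 + 1)


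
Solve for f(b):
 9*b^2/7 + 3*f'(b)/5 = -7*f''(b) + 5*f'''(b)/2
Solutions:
 f(b) = C1 + C2*exp(b*(7 - sqrt(55))/5) + C3*exp(b*(7 + sqrt(55))/5) - 5*b^3/7 + 25*b^2 - 12625*b/21


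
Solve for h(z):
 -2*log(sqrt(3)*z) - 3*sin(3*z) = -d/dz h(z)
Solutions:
 h(z) = C1 + 2*z*log(z) - 2*z + z*log(3) - cos(3*z)


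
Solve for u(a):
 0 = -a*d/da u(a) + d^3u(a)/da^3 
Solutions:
 u(a) = C1 + Integral(C2*airyai(a) + C3*airybi(a), a)


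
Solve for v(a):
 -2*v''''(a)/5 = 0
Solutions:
 v(a) = C1 + C2*a + C3*a^2 + C4*a^3


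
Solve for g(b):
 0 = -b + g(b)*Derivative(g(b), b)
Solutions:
 g(b) = -sqrt(C1 + b^2)
 g(b) = sqrt(C1 + b^2)


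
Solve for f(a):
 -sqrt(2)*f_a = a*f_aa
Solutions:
 f(a) = C1 + C2*a^(1 - sqrt(2))


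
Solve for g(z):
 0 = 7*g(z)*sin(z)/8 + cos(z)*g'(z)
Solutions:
 g(z) = C1*cos(z)^(7/8)


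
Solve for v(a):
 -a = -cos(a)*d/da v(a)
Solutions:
 v(a) = C1 + Integral(a/cos(a), a)


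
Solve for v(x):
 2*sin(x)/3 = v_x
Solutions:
 v(x) = C1 - 2*cos(x)/3


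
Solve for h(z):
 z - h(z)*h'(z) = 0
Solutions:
 h(z) = -sqrt(C1 + z^2)
 h(z) = sqrt(C1 + z^2)


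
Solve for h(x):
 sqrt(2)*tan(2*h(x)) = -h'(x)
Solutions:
 h(x) = -asin(C1*exp(-2*sqrt(2)*x))/2 + pi/2
 h(x) = asin(C1*exp(-2*sqrt(2)*x))/2


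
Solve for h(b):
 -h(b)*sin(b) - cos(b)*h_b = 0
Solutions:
 h(b) = C1*cos(b)


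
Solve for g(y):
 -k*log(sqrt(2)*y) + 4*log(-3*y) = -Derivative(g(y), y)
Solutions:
 g(y) = C1 + y*(k - 4)*log(y) + y*(-k + k*log(2)/2 - 4*log(3) + 4 - 4*I*pi)


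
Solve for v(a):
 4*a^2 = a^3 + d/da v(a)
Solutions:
 v(a) = C1 - a^4/4 + 4*a^3/3


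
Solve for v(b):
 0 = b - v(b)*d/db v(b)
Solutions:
 v(b) = -sqrt(C1 + b^2)
 v(b) = sqrt(C1 + b^2)


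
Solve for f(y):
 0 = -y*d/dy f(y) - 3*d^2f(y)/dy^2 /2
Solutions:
 f(y) = C1 + C2*erf(sqrt(3)*y/3)


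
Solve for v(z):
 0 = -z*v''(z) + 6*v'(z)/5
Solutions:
 v(z) = C1 + C2*z^(11/5)


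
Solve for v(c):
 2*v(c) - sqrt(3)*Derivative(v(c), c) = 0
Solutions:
 v(c) = C1*exp(2*sqrt(3)*c/3)


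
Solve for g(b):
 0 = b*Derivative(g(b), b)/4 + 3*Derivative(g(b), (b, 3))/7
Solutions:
 g(b) = C1 + Integral(C2*airyai(-126^(1/3)*b/6) + C3*airybi(-126^(1/3)*b/6), b)


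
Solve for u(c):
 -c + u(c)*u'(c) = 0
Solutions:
 u(c) = -sqrt(C1 + c^2)
 u(c) = sqrt(C1 + c^2)


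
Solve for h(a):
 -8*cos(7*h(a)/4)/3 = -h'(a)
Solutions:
 -8*a/3 - 2*log(sin(7*h(a)/4) - 1)/7 + 2*log(sin(7*h(a)/4) + 1)/7 = C1


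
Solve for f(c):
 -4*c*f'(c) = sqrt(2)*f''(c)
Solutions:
 f(c) = C1 + C2*erf(2^(1/4)*c)


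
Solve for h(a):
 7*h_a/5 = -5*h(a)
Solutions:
 h(a) = C1*exp(-25*a/7)


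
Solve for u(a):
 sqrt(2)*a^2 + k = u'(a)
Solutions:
 u(a) = C1 + sqrt(2)*a^3/3 + a*k


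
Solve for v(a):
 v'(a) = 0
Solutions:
 v(a) = C1


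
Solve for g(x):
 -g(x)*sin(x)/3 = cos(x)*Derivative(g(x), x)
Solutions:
 g(x) = C1*cos(x)^(1/3)


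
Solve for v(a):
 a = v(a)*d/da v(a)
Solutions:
 v(a) = -sqrt(C1 + a^2)
 v(a) = sqrt(C1 + a^2)


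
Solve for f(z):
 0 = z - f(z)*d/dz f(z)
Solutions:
 f(z) = -sqrt(C1 + z^2)
 f(z) = sqrt(C1 + z^2)


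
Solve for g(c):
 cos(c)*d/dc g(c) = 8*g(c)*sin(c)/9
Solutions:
 g(c) = C1/cos(c)^(8/9)


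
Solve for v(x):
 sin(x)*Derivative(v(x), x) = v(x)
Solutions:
 v(x) = C1*sqrt(cos(x) - 1)/sqrt(cos(x) + 1)


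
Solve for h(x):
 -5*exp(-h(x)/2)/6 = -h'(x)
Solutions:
 h(x) = 2*log(C1 + 5*x/12)


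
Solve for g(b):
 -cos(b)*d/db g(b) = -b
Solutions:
 g(b) = C1 + Integral(b/cos(b), b)


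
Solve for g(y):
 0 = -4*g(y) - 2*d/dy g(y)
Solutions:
 g(y) = C1*exp(-2*y)


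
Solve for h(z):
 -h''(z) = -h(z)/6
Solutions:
 h(z) = C1*exp(-sqrt(6)*z/6) + C2*exp(sqrt(6)*z/6)


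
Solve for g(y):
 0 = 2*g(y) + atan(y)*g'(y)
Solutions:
 g(y) = C1*exp(-2*Integral(1/atan(y), y))


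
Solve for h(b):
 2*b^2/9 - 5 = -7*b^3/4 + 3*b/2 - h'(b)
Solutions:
 h(b) = C1 - 7*b^4/16 - 2*b^3/27 + 3*b^2/4 + 5*b


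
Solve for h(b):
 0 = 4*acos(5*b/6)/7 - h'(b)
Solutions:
 h(b) = C1 + 4*b*acos(5*b/6)/7 - 4*sqrt(36 - 25*b^2)/35


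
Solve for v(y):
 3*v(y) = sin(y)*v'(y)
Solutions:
 v(y) = C1*(cos(y) - 1)^(3/2)/(cos(y) + 1)^(3/2)


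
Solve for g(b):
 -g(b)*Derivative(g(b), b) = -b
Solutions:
 g(b) = -sqrt(C1 + b^2)
 g(b) = sqrt(C1 + b^2)


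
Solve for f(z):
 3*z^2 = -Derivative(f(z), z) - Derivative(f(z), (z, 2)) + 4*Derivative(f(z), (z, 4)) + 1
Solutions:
 f(z) = C1 + C2*exp(-3^(1/3)*z*(3^(1/3)/(sqrt(78) + 9)^(1/3) + (sqrt(78) + 9)^(1/3))/12)*sin(3^(1/6)*z*(-3^(2/3)*(sqrt(78) + 9)^(1/3) + 3/(sqrt(78) + 9)^(1/3))/12) + C3*exp(-3^(1/3)*z*(3^(1/3)/(sqrt(78) + 9)^(1/3) + (sqrt(78) + 9)^(1/3))/12)*cos(3^(1/6)*z*(-3^(2/3)*(sqrt(78) + 9)^(1/3) + 3/(sqrt(78) + 9)^(1/3))/12) + C4*exp(3^(1/3)*z*(3^(1/3)/(sqrt(78) + 9)^(1/3) + (sqrt(78) + 9)^(1/3))/6) - z^3 + 3*z^2 - 5*z


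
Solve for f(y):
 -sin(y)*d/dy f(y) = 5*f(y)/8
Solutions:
 f(y) = C1*(cos(y) + 1)^(5/16)/(cos(y) - 1)^(5/16)


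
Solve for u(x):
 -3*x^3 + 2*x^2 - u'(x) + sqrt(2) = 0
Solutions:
 u(x) = C1 - 3*x^4/4 + 2*x^3/3 + sqrt(2)*x


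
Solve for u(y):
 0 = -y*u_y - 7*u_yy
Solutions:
 u(y) = C1 + C2*erf(sqrt(14)*y/14)


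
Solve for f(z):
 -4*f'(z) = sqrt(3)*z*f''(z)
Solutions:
 f(z) = C1 + C2*z^(1 - 4*sqrt(3)/3)


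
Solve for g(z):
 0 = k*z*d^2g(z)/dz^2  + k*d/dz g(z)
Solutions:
 g(z) = C1 + C2*log(z)


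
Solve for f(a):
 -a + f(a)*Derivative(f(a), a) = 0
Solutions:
 f(a) = -sqrt(C1 + a^2)
 f(a) = sqrt(C1 + a^2)


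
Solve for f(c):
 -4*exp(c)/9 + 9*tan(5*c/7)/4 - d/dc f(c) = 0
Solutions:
 f(c) = C1 - 4*exp(c)/9 - 63*log(cos(5*c/7))/20


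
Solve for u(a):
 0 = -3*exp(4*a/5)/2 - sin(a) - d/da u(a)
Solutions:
 u(a) = C1 - 15*exp(4*a/5)/8 + cos(a)


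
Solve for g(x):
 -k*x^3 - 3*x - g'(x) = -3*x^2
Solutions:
 g(x) = C1 - k*x^4/4 + x^3 - 3*x^2/2


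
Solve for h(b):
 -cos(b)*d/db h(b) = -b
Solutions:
 h(b) = C1 + Integral(b/cos(b), b)


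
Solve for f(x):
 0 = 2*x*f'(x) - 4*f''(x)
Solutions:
 f(x) = C1 + C2*erfi(x/2)


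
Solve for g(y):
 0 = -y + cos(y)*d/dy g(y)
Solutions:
 g(y) = C1 + Integral(y/cos(y), y)


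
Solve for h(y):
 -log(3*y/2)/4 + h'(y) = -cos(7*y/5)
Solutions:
 h(y) = C1 + y*log(y)/4 - y/4 - y*log(2)/4 + y*log(3)/4 - 5*sin(7*y/5)/7


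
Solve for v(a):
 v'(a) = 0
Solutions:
 v(a) = C1


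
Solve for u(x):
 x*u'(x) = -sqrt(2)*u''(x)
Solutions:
 u(x) = C1 + C2*erf(2^(1/4)*x/2)


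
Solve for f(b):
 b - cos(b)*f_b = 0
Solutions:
 f(b) = C1 + Integral(b/cos(b), b)


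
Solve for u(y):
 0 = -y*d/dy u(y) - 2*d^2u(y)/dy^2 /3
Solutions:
 u(y) = C1 + C2*erf(sqrt(3)*y/2)


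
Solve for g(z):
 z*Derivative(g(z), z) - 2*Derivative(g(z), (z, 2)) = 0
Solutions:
 g(z) = C1 + C2*erfi(z/2)


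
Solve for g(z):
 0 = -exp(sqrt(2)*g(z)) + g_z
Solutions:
 g(z) = sqrt(2)*(2*log(-1/(C1 + z)) - log(2))/4


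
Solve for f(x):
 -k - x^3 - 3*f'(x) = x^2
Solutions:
 f(x) = C1 - k*x/3 - x^4/12 - x^3/9


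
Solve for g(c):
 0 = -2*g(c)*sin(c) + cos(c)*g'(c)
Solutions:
 g(c) = C1/cos(c)^2


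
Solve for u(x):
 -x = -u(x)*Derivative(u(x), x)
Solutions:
 u(x) = -sqrt(C1 + x^2)
 u(x) = sqrt(C1 + x^2)


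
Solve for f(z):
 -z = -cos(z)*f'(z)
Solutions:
 f(z) = C1 + Integral(z/cos(z), z)


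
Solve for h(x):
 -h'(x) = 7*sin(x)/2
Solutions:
 h(x) = C1 + 7*cos(x)/2


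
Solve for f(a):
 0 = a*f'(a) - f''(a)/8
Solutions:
 f(a) = C1 + C2*erfi(2*a)


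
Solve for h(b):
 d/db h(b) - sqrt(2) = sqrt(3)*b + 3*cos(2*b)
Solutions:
 h(b) = C1 + sqrt(3)*b^2/2 + sqrt(2)*b + 3*sin(2*b)/2


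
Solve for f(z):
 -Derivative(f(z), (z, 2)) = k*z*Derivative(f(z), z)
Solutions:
 f(z) = Piecewise((-sqrt(2)*sqrt(pi)*C1*erf(sqrt(2)*sqrt(k)*z/2)/(2*sqrt(k)) - C2, (k > 0) | (k < 0)), (-C1*z - C2, True))


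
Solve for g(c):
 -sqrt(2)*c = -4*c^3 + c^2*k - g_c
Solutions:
 g(c) = C1 - c^4 + c^3*k/3 + sqrt(2)*c^2/2


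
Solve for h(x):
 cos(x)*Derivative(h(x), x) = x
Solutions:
 h(x) = C1 + Integral(x/cos(x), x)


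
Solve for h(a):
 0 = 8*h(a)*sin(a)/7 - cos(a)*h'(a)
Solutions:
 h(a) = C1/cos(a)^(8/7)


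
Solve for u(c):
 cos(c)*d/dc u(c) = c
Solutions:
 u(c) = C1 + Integral(c/cos(c), c)


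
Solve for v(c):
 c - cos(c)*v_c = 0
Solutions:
 v(c) = C1 + Integral(c/cos(c), c)


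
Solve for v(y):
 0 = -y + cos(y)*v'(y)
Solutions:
 v(y) = C1 + Integral(y/cos(y), y)


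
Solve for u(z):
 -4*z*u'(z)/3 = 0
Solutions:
 u(z) = C1


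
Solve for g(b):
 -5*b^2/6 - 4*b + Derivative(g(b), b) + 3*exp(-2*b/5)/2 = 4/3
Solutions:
 g(b) = C1 + 5*b^3/18 + 2*b^2 + 4*b/3 + 15*exp(-2*b/5)/4


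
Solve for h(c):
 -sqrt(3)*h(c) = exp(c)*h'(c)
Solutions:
 h(c) = C1*exp(sqrt(3)*exp(-c))


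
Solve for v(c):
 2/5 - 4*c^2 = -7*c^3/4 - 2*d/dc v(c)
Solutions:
 v(c) = C1 - 7*c^4/32 + 2*c^3/3 - c/5


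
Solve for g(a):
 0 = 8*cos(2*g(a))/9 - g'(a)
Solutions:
 -8*a/9 - log(sin(2*g(a)) - 1)/4 + log(sin(2*g(a)) + 1)/4 = C1


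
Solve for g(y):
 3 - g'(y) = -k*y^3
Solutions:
 g(y) = C1 + k*y^4/4 + 3*y


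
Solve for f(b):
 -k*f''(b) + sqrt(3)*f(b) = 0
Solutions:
 f(b) = C1*exp(-3^(1/4)*b*sqrt(1/k)) + C2*exp(3^(1/4)*b*sqrt(1/k))


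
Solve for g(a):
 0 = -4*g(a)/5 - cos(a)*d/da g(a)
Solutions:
 g(a) = C1*(sin(a) - 1)^(2/5)/(sin(a) + 1)^(2/5)


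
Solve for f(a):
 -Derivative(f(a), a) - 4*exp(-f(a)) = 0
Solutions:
 f(a) = log(C1 - 4*a)


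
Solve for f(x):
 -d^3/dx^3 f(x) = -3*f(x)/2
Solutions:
 f(x) = C3*exp(2^(2/3)*3^(1/3)*x/2) + (C1*sin(2^(2/3)*3^(5/6)*x/4) + C2*cos(2^(2/3)*3^(5/6)*x/4))*exp(-2^(2/3)*3^(1/3)*x/4)


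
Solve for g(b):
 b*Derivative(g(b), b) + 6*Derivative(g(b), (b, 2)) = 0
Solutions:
 g(b) = C1 + C2*erf(sqrt(3)*b/6)


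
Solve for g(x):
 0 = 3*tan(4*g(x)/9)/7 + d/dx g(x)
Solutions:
 g(x) = -9*asin(C1*exp(-4*x/21))/4 + 9*pi/4
 g(x) = 9*asin(C1*exp(-4*x/21))/4


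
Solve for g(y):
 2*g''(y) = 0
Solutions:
 g(y) = C1 + C2*y


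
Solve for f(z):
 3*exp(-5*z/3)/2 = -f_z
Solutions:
 f(z) = C1 + 9*exp(-5*z/3)/10


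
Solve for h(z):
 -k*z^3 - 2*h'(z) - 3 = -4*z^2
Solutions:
 h(z) = C1 - k*z^4/8 + 2*z^3/3 - 3*z/2


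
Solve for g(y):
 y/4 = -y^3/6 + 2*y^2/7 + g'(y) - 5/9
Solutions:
 g(y) = C1 + y^4/24 - 2*y^3/21 + y^2/8 + 5*y/9


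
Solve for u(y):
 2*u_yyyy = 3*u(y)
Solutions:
 u(y) = C1*exp(-2^(3/4)*3^(1/4)*y/2) + C2*exp(2^(3/4)*3^(1/4)*y/2) + C3*sin(2^(3/4)*3^(1/4)*y/2) + C4*cos(2^(3/4)*3^(1/4)*y/2)


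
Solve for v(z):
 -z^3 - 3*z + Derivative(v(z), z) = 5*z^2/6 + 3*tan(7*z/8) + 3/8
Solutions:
 v(z) = C1 + z^4/4 + 5*z^3/18 + 3*z^2/2 + 3*z/8 - 24*log(cos(7*z/8))/7


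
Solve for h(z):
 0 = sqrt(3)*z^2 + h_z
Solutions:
 h(z) = C1 - sqrt(3)*z^3/3


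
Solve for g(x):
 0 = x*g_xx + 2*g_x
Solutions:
 g(x) = C1 + C2/x


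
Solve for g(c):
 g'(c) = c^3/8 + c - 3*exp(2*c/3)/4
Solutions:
 g(c) = C1 + c^4/32 + c^2/2 - 9*exp(2*c/3)/8


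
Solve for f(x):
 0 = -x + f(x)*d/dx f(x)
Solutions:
 f(x) = -sqrt(C1 + x^2)
 f(x) = sqrt(C1 + x^2)


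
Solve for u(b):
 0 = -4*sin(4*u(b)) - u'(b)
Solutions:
 u(b) = -acos((-C1 - exp(32*b))/(C1 - exp(32*b)))/4 + pi/2
 u(b) = acos((-C1 - exp(32*b))/(C1 - exp(32*b)))/4


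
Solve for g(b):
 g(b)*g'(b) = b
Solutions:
 g(b) = -sqrt(C1 + b^2)
 g(b) = sqrt(C1 + b^2)


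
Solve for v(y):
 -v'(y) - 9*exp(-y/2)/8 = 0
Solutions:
 v(y) = C1 + 9*exp(-y/2)/4


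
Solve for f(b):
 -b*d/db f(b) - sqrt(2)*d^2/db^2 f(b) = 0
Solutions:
 f(b) = C1 + C2*erf(2^(1/4)*b/2)


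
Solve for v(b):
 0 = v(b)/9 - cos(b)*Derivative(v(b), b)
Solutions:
 v(b) = C1*(sin(b) + 1)^(1/18)/(sin(b) - 1)^(1/18)


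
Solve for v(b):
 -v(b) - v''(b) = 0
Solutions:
 v(b) = C1*sin(b) + C2*cos(b)


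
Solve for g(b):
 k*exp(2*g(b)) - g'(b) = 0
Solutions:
 g(b) = log(-sqrt(-1/(C1 + b*k))) - log(2)/2
 g(b) = log(-1/(C1 + b*k))/2 - log(2)/2


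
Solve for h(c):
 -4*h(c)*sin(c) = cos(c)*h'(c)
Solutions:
 h(c) = C1*cos(c)^4


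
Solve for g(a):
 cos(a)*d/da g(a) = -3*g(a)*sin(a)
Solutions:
 g(a) = C1*cos(a)^3


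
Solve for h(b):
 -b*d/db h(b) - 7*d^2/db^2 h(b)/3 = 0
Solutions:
 h(b) = C1 + C2*erf(sqrt(42)*b/14)


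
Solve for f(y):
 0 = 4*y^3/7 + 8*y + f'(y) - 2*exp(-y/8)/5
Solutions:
 f(y) = C1 - y^4/7 - 4*y^2 - 16*exp(-y/8)/5


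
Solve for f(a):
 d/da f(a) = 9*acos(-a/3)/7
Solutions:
 f(a) = C1 + 9*a*acos(-a/3)/7 + 9*sqrt(9 - a^2)/7


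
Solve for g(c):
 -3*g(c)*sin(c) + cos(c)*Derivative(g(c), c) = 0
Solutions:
 g(c) = C1/cos(c)^3


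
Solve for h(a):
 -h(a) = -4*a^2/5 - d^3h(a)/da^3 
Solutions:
 h(a) = C3*exp(a) + 4*a^2/5 + (C1*sin(sqrt(3)*a/2) + C2*cos(sqrt(3)*a/2))*exp(-a/2)


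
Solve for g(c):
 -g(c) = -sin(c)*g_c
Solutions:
 g(c) = C1*sqrt(cos(c) - 1)/sqrt(cos(c) + 1)


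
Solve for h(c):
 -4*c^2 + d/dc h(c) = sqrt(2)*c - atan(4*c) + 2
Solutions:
 h(c) = C1 + 4*c^3/3 + sqrt(2)*c^2/2 - c*atan(4*c) + 2*c + log(16*c^2 + 1)/8


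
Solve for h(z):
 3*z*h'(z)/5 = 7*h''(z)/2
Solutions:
 h(z) = C1 + C2*erfi(sqrt(105)*z/35)


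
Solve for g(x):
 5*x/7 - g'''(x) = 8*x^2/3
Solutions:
 g(x) = C1 + C2*x + C3*x^2 - 2*x^5/45 + 5*x^4/168


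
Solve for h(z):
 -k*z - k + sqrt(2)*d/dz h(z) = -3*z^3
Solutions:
 h(z) = C1 + sqrt(2)*k*z^2/4 + sqrt(2)*k*z/2 - 3*sqrt(2)*z^4/8


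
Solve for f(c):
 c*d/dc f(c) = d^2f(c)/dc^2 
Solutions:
 f(c) = C1 + C2*erfi(sqrt(2)*c/2)


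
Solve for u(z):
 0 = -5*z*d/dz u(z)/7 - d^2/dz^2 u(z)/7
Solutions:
 u(z) = C1 + C2*erf(sqrt(10)*z/2)


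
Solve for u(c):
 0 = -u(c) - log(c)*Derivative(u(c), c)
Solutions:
 u(c) = C1*exp(-li(c))


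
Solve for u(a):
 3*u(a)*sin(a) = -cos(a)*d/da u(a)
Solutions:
 u(a) = C1*cos(a)^3


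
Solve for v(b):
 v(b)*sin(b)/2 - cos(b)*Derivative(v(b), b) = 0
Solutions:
 v(b) = C1/sqrt(cos(b))


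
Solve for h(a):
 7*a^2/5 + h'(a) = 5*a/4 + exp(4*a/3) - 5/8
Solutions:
 h(a) = C1 - 7*a^3/15 + 5*a^2/8 - 5*a/8 + 3*exp(4*a/3)/4


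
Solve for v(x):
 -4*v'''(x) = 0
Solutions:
 v(x) = C1 + C2*x + C3*x^2


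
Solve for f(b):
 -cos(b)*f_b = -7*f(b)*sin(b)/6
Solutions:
 f(b) = C1/cos(b)^(7/6)


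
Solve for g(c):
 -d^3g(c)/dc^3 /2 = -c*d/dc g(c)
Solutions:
 g(c) = C1 + Integral(C2*airyai(2^(1/3)*c) + C3*airybi(2^(1/3)*c), c)


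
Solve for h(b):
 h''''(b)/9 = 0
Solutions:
 h(b) = C1 + C2*b + C3*b^2 + C4*b^3


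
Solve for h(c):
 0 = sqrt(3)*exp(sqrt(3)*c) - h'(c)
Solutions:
 h(c) = C1 + exp(sqrt(3)*c)


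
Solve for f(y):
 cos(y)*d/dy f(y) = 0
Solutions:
 f(y) = C1


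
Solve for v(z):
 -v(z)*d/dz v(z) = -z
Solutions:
 v(z) = -sqrt(C1 + z^2)
 v(z) = sqrt(C1 + z^2)


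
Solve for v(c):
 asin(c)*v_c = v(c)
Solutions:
 v(c) = C1*exp(Integral(1/asin(c), c))


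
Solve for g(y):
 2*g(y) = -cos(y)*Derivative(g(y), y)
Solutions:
 g(y) = C1*(sin(y) - 1)/(sin(y) + 1)


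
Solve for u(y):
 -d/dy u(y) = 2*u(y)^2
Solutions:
 u(y) = 1/(C1 + 2*y)


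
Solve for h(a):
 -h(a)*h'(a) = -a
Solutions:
 h(a) = -sqrt(C1 + a^2)
 h(a) = sqrt(C1 + a^2)


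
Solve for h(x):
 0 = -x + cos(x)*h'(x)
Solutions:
 h(x) = C1 + Integral(x/cos(x), x)


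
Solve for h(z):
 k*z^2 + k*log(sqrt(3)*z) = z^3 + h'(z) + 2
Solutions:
 h(z) = C1 + k*z^3/3 + k*z*log(z) - k*z + k*z*log(3)/2 - z^4/4 - 2*z


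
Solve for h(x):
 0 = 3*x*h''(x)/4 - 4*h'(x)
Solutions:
 h(x) = C1 + C2*x^(19/3)


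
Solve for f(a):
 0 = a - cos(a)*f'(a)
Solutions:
 f(a) = C1 + Integral(a/cos(a), a)


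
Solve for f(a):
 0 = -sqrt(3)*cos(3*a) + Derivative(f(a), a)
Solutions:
 f(a) = C1 + sqrt(3)*sin(3*a)/3


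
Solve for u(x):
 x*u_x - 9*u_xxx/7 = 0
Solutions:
 u(x) = C1 + Integral(C2*airyai(21^(1/3)*x/3) + C3*airybi(21^(1/3)*x/3), x)


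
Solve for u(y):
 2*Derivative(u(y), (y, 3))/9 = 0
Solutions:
 u(y) = C1 + C2*y + C3*y^2


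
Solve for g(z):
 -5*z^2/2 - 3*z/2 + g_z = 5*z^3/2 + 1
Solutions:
 g(z) = C1 + 5*z^4/8 + 5*z^3/6 + 3*z^2/4 + z


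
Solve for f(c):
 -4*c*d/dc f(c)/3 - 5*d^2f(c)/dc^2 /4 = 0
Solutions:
 f(c) = C1 + C2*erf(2*sqrt(30)*c/15)


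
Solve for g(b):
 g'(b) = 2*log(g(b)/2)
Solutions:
 Integral(1/(-log(_y) + log(2)), (_y, g(b)))/2 = C1 - b


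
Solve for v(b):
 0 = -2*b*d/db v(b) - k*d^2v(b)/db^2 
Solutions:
 v(b) = C1 + C2*sqrt(k)*erf(b*sqrt(1/k))


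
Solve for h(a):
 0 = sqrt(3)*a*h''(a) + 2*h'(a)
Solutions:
 h(a) = C1 + C2*a^(1 - 2*sqrt(3)/3)


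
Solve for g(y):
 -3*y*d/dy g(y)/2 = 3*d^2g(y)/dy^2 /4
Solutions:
 g(y) = C1 + C2*erf(y)


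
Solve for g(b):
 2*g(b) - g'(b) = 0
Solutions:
 g(b) = C1*exp(2*b)


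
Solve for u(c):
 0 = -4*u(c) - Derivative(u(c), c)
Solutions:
 u(c) = C1*exp(-4*c)


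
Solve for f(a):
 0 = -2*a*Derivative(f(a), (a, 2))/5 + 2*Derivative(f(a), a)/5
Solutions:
 f(a) = C1 + C2*a^2


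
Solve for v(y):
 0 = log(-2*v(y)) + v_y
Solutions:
 Integral(1/(log(-_y) + log(2)), (_y, v(y))) = C1 - y


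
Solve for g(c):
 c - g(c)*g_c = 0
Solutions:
 g(c) = -sqrt(C1 + c^2)
 g(c) = sqrt(C1 + c^2)


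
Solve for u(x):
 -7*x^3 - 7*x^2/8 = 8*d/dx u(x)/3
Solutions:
 u(x) = C1 - 21*x^4/32 - 7*x^3/64


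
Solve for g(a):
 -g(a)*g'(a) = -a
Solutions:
 g(a) = -sqrt(C1 + a^2)
 g(a) = sqrt(C1 + a^2)


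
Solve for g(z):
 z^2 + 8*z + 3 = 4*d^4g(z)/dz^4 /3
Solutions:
 g(z) = C1 + C2*z + C3*z^2 + C4*z^3 + z^6/480 + z^5/20 + 3*z^4/32


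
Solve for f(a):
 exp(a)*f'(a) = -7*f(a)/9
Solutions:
 f(a) = C1*exp(7*exp(-a)/9)


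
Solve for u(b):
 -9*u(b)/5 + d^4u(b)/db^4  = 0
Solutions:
 u(b) = C1*exp(-sqrt(3)*5^(3/4)*b/5) + C2*exp(sqrt(3)*5^(3/4)*b/5) + C3*sin(sqrt(3)*5^(3/4)*b/5) + C4*cos(sqrt(3)*5^(3/4)*b/5)


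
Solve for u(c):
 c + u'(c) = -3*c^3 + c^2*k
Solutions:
 u(c) = C1 - 3*c^4/4 + c^3*k/3 - c^2/2


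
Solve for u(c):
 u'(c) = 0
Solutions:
 u(c) = C1


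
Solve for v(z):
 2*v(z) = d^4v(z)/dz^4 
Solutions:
 v(z) = C1*exp(-2^(1/4)*z) + C2*exp(2^(1/4)*z) + C3*sin(2^(1/4)*z) + C4*cos(2^(1/4)*z)


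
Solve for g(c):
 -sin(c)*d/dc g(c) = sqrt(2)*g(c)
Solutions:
 g(c) = C1*(cos(c) + 1)^(sqrt(2)/2)/(cos(c) - 1)^(sqrt(2)/2)


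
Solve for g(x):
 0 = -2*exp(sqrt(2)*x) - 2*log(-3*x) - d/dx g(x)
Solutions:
 g(x) = C1 - 2*x*log(-x) + 2*x*(1 - log(3)) - sqrt(2)*exp(sqrt(2)*x)


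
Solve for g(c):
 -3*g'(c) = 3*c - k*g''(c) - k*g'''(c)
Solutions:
 g(c) = C1 + C2*exp(c*(-1 + sqrt(k*(k + 12))/k)/2) + C3*exp(-c*(1 + sqrt(k*(k + 12))/k)/2) - c^2/2 - c*k/3


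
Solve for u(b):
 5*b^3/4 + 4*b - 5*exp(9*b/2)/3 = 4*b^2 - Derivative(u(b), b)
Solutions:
 u(b) = C1 - 5*b^4/16 + 4*b^3/3 - 2*b^2 + 10*exp(9*b/2)/27


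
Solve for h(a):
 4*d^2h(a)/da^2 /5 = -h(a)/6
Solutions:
 h(a) = C1*sin(sqrt(30)*a/12) + C2*cos(sqrt(30)*a/12)


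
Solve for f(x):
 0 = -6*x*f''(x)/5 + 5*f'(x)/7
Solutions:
 f(x) = C1 + C2*x^(67/42)


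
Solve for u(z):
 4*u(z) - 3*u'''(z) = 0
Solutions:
 u(z) = C3*exp(6^(2/3)*z/3) + (C1*sin(2^(2/3)*3^(1/6)*z/2) + C2*cos(2^(2/3)*3^(1/6)*z/2))*exp(-6^(2/3)*z/6)


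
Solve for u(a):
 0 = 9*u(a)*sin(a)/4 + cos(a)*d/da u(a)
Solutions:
 u(a) = C1*cos(a)^(9/4)


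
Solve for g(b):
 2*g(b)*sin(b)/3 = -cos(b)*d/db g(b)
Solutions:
 g(b) = C1*cos(b)^(2/3)


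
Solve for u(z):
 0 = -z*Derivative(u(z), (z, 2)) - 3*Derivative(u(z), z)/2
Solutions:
 u(z) = C1 + C2/sqrt(z)


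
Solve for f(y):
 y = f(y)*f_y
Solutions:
 f(y) = -sqrt(C1 + y^2)
 f(y) = sqrt(C1 + y^2)


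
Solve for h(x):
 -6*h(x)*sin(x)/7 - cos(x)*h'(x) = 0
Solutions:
 h(x) = C1*cos(x)^(6/7)


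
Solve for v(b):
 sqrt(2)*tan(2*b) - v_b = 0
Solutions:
 v(b) = C1 - sqrt(2)*log(cos(2*b))/2


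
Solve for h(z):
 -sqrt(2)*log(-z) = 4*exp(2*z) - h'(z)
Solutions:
 h(z) = C1 + sqrt(2)*z*log(-z) - sqrt(2)*z + 2*exp(2*z)


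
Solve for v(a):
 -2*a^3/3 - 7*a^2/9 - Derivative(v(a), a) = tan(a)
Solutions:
 v(a) = C1 - a^4/6 - 7*a^3/27 + log(cos(a))


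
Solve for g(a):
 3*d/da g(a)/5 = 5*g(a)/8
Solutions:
 g(a) = C1*exp(25*a/24)


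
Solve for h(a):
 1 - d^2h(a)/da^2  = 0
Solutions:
 h(a) = C1 + C2*a + a^2/2


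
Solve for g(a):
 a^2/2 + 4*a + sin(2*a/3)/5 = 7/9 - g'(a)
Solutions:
 g(a) = C1 - a^3/6 - 2*a^2 + 7*a/9 + 3*cos(2*a/3)/10


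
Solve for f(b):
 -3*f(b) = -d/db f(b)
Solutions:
 f(b) = C1*exp(3*b)


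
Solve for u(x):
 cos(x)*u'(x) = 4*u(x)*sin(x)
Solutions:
 u(x) = C1/cos(x)^4


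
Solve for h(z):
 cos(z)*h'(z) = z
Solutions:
 h(z) = C1 + Integral(z/cos(z), z)


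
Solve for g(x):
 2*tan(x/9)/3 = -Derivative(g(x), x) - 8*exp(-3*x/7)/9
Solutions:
 g(x) = C1 - 3*log(tan(x/9)^2 + 1) + 56*exp(-3*x/7)/27


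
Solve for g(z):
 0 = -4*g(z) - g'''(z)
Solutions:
 g(z) = C3*exp(-2^(2/3)*z) + (C1*sin(2^(2/3)*sqrt(3)*z/2) + C2*cos(2^(2/3)*sqrt(3)*z/2))*exp(2^(2/3)*z/2)


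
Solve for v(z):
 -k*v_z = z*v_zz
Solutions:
 v(z) = C1 + z^(1 - re(k))*(C2*sin(log(z)*Abs(im(k))) + C3*cos(log(z)*im(k)))


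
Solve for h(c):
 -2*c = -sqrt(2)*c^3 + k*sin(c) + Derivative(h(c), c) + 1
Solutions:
 h(c) = C1 + sqrt(2)*c^4/4 - c^2 - c + k*cos(c)


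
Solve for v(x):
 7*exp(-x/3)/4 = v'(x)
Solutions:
 v(x) = C1 - 21*exp(-x/3)/4


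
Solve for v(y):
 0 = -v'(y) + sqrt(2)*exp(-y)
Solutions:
 v(y) = C1 - sqrt(2)*exp(-y)


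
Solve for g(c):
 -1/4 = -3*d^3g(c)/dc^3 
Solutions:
 g(c) = C1 + C2*c + C3*c^2 + c^3/72


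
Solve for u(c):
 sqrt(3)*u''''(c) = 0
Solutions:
 u(c) = C1 + C2*c + C3*c^2 + C4*c^3


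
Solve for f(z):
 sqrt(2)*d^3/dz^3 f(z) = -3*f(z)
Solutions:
 f(z) = C3*exp(-2^(5/6)*3^(1/3)*z/2) + (C1*sin(6^(5/6)*z/4) + C2*cos(6^(5/6)*z/4))*exp(2^(5/6)*3^(1/3)*z/4)


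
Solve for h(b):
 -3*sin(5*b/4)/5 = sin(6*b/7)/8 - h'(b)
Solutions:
 h(b) = C1 - 7*cos(6*b/7)/48 - 12*cos(5*b/4)/25


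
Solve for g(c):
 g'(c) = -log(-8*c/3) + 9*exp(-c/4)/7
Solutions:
 g(c) = C1 - c*log(-c) + c*(-3*log(2) + 1 + log(3)) - 36*exp(-c/4)/7


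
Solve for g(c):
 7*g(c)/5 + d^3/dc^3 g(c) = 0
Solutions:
 g(c) = C3*exp(-5^(2/3)*7^(1/3)*c/5) + (C1*sin(sqrt(3)*5^(2/3)*7^(1/3)*c/10) + C2*cos(sqrt(3)*5^(2/3)*7^(1/3)*c/10))*exp(5^(2/3)*7^(1/3)*c/10)


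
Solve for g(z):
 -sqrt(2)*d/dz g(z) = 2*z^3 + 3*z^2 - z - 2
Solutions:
 g(z) = C1 - sqrt(2)*z^4/4 - sqrt(2)*z^3/2 + sqrt(2)*z^2/4 + sqrt(2)*z


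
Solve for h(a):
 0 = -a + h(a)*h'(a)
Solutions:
 h(a) = -sqrt(C1 + a^2)
 h(a) = sqrt(C1 + a^2)


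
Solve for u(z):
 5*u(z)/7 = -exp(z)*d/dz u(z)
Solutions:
 u(z) = C1*exp(5*exp(-z)/7)


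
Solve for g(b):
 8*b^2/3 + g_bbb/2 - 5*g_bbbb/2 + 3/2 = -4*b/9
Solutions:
 g(b) = C1 + C2*b + C3*b^2 + C4*exp(b/5) - 4*b^5/45 - 61*b^4/27 - 2467*b^3/54


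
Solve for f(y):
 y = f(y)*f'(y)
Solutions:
 f(y) = -sqrt(C1 + y^2)
 f(y) = sqrt(C1 + y^2)


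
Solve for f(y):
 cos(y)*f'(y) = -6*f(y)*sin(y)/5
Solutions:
 f(y) = C1*cos(y)^(6/5)


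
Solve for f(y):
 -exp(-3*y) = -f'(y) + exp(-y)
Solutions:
 f(y) = C1 - exp(-y) - exp(-3*y)/3


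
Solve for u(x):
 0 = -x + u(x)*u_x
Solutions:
 u(x) = -sqrt(C1 + x^2)
 u(x) = sqrt(C1 + x^2)


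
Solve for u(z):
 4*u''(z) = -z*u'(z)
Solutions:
 u(z) = C1 + C2*erf(sqrt(2)*z/4)


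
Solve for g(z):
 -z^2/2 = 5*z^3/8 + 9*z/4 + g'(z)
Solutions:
 g(z) = C1 - 5*z^4/32 - z^3/6 - 9*z^2/8


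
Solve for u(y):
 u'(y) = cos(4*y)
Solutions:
 u(y) = C1 + sin(4*y)/4


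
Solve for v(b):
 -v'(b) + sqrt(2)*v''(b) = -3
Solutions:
 v(b) = C1 + C2*exp(sqrt(2)*b/2) + 3*b


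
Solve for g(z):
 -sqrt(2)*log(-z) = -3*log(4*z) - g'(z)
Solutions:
 g(z) = C1 - z*(3 - sqrt(2))*log(z) + z*(-6*log(2) - sqrt(2) + 3 + sqrt(2)*I*pi)


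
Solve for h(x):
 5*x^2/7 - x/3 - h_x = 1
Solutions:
 h(x) = C1 + 5*x^3/21 - x^2/6 - x


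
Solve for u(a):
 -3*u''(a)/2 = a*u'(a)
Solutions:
 u(a) = C1 + C2*erf(sqrt(3)*a/3)


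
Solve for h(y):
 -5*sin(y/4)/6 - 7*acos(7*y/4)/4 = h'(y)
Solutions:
 h(y) = C1 - 7*y*acos(7*y/4)/4 + sqrt(16 - 49*y^2)/4 + 10*cos(y/4)/3


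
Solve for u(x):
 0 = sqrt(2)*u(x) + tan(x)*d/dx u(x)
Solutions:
 u(x) = C1/sin(x)^(sqrt(2))


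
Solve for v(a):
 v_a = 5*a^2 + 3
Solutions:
 v(a) = C1 + 5*a^3/3 + 3*a


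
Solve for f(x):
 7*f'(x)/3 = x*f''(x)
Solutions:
 f(x) = C1 + C2*x^(10/3)


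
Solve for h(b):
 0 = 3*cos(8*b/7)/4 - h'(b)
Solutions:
 h(b) = C1 + 21*sin(8*b/7)/32


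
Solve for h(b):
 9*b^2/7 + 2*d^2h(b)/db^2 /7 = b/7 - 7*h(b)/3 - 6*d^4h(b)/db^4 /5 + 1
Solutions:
 h(b) = -27*b^2/49 + 3*b/49 + (C1*sin(2^(3/4)*sqrt(3)*35^(1/4)*b*cos(atan(sqrt(3405)/5)/2)/6) + C2*cos(2^(3/4)*sqrt(3)*35^(1/4)*b*cos(atan(sqrt(3405)/5)/2)/6))*exp(-2^(3/4)*sqrt(3)*35^(1/4)*b*sin(atan(sqrt(3405)/5)/2)/6) + (C3*sin(2^(3/4)*sqrt(3)*35^(1/4)*b*cos(atan(sqrt(3405)/5)/2)/6) + C4*cos(2^(3/4)*sqrt(3)*35^(1/4)*b*cos(atan(sqrt(3405)/5)/2)/6))*exp(2^(3/4)*sqrt(3)*35^(1/4)*b*sin(atan(sqrt(3405)/5)/2)/6) + 1353/2401


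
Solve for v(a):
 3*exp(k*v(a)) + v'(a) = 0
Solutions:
 v(a) = Piecewise((log(1/(C1*k + 3*a*k))/k, Ne(k, 0)), (nan, True))
 v(a) = Piecewise((C1 - 3*a, Eq(k, 0)), (nan, True))


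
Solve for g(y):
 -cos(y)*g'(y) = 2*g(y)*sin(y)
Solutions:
 g(y) = C1*cos(y)^2


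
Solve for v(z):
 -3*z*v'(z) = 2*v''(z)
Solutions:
 v(z) = C1 + C2*erf(sqrt(3)*z/2)


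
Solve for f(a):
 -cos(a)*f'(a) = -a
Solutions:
 f(a) = C1 + Integral(a/cos(a), a)


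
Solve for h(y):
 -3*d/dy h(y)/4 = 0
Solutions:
 h(y) = C1


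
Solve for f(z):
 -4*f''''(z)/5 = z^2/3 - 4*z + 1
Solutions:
 f(z) = C1 + C2*z + C3*z^2 + C4*z^3 - z^6/864 + z^5/24 - 5*z^4/96


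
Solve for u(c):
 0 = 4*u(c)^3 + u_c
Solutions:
 u(c) = -sqrt(2)*sqrt(-1/(C1 - 4*c))/2
 u(c) = sqrt(2)*sqrt(-1/(C1 - 4*c))/2


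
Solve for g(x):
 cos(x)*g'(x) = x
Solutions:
 g(x) = C1 + Integral(x/cos(x), x)


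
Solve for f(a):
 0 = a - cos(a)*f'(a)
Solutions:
 f(a) = C1 + Integral(a/cos(a), a)


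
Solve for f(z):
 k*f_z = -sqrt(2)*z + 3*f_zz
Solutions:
 f(z) = C1 + C2*exp(k*z/3) - sqrt(2)*z^2/(2*k) - 3*sqrt(2)*z/k^2


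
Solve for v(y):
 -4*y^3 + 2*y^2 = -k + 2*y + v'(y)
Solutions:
 v(y) = C1 + k*y - y^4 + 2*y^3/3 - y^2


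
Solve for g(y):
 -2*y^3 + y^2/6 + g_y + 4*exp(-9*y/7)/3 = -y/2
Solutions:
 g(y) = C1 + y^4/2 - y^3/18 - y^2/4 + 28*exp(-9*y/7)/27


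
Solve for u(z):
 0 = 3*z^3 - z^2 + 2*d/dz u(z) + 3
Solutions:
 u(z) = C1 - 3*z^4/8 + z^3/6 - 3*z/2


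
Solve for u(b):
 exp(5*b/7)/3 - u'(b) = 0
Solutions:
 u(b) = C1 + 7*exp(5*b/7)/15


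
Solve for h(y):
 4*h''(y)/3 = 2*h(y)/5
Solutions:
 h(y) = C1*exp(-sqrt(30)*y/10) + C2*exp(sqrt(30)*y/10)


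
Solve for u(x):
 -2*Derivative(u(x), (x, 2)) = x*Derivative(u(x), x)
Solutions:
 u(x) = C1 + C2*erf(x/2)


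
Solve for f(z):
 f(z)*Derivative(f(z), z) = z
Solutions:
 f(z) = -sqrt(C1 + z^2)
 f(z) = sqrt(C1 + z^2)


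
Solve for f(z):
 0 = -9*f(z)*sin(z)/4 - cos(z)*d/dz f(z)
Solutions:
 f(z) = C1*cos(z)^(9/4)


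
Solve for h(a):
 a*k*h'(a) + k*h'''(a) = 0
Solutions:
 h(a) = C1 + Integral(C2*airyai(-a) + C3*airybi(-a), a)


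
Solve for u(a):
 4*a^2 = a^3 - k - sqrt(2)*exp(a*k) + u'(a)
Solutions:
 u(a) = C1 - a^4/4 + 4*a^3/3 + a*k + sqrt(2)*exp(a*k)/k


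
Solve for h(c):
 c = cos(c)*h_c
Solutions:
 h(c) = C1 + Integral(c/cos(c), c)


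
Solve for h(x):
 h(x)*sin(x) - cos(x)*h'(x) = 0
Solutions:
 h(x) = C1/cos(x)


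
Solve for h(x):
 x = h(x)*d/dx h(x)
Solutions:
 h(x) = -sqrt(C1 + x^2)
 h(x) = sqrt(C1 + x^2)


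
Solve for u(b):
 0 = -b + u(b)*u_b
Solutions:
 u(b) = -sqrt(C1 + b^2)
 u(b) = sqrt(C1 + b^2)


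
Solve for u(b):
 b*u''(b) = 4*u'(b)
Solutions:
 u(b) = C1 + C2*b^5


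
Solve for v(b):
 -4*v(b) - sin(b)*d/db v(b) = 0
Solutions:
 v(b) = C1*(cos(b)^2 + 2*cos(b) + 1)/(cos(b)^2 - 2*cos(b) + 1)


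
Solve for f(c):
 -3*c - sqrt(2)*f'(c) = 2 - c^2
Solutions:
 f(c) = C1 + sqrt(2)*c^3/6 - 3*sqrt(2)*c^2/4 - sqrt(2)*c


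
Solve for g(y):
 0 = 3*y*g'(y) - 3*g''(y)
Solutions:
 g(y) = C1 + C2*erfi(sqrt(2)*y/2)


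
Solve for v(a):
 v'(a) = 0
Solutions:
 v(a) = C1


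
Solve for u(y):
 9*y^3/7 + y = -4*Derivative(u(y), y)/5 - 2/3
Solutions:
 u(y) = C1 - 45*y^4/112 - 5*y^2/8 - 5*y/6


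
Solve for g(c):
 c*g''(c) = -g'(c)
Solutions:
 g(c) = C1 + C2*log(c)


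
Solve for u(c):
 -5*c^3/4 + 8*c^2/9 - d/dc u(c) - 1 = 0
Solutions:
 u(c) = C1 - 5*c^4/16 + 8*c^3/27 - c


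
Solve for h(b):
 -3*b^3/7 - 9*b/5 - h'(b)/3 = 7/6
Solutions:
 h(b) = C1 - 9*b^4/28 - 27*b^2/10 - 7*b/2


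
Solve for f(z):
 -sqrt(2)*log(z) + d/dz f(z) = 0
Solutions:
 f(z) = C1 + sqrt(2)*z*log(z) - sqrt(2)*z


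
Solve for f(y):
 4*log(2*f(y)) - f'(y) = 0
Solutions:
 -Integral(1/(log(_y) + log(2)), (_y, f(y)))/4 = C1 - y


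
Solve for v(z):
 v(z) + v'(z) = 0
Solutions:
 v(z) = C1*exp(-z)


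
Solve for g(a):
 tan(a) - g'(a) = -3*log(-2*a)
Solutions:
 g(a) = C1 + 3*a*log(-a) - 3*a + 3*a*log(2) - log(cos(a))


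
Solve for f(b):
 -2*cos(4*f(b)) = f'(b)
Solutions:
 f(b) = -asin((C1 + exp(16*b))/(C1 - exp(16*b)))/4 + pi/4
 f(b) = asin((C1 + exp(16*b))/(C1 - exp(16*b)))/4


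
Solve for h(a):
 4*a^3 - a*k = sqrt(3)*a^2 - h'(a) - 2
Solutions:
 h(a) = C1 - a^4 + sqrt(3)*a^3/3 + a^2*k/2 - 2*a


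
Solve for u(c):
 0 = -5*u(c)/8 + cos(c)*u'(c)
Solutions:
 u(c) = C1*(sin(c) + 1)^(5/16)/(sin(c) - 1)^(5/16)


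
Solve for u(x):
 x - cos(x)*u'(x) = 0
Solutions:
 u(x) = C1 + Integral(x/cos(x), x)


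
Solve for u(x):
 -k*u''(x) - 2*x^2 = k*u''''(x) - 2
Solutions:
 u(x) = C1 + C2*x + C3*exp(-I*x) + C4*exp(I*x) - x^4/(6*k) + 3*x^2/k


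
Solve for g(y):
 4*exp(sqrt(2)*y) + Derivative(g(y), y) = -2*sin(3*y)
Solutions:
 g(y) = C1 - 2*sqrt(2)*exp(sqrt(2)*y) + 2*cos(3*y)/3


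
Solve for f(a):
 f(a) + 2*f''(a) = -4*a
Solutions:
 f(a) = C1*sin(sqrt(2)*a/2) + C2*cos(sqrt(2)*a/2) - 4*a


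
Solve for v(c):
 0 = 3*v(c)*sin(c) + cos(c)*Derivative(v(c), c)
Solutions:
 v(c) = C1*cos(c)^3


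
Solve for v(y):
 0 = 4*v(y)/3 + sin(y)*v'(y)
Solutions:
 v(y) = C1*(cos(y) + 1)^(2/3)/(cos(y) - 1)^(2/3)


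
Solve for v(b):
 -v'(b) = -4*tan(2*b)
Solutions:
 v(b) = C1 - 2*log(cos(2*b))


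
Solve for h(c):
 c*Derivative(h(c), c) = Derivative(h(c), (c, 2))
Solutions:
 h(c) = C1 + C2*erfi(sqrt(2)*c/2)


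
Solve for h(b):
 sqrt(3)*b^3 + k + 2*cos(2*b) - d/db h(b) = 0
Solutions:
 h(b) = C1 + sqrt(3)*b^4/4 + b*k + sin(2*b)


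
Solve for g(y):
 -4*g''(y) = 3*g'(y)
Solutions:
 g(y) = C1 + C2*exp(-3*y/4)


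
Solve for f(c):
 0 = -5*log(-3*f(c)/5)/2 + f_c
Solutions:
 -2*Integral(1/(log(-_y) - log(5) + log(3)), (_y, f(c)))/5 = C1 - c


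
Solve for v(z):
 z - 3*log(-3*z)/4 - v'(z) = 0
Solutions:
 v(z) = C1 + z^2/2 - 3*z*log(-z)/4 + 3*z*(1 - log(3))/4


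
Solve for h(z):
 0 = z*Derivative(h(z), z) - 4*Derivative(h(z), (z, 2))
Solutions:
 h(z) = C1 + C2*erfi(sqrt(2)*z/4)


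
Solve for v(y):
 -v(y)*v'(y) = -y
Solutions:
 v(y) = -sqrt(C1 + y^2)
 v(y) = sqrt(C1 + y^2)


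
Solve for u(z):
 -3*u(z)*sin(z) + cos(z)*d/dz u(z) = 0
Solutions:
 u(z) = C1/cos(z)^3


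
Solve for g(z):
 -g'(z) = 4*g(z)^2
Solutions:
 g(z) = 1/(C1 + 4*z)


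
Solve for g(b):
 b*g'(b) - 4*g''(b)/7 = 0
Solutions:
 g(b) = C1 + C2*erfi(sqrt(14)*b/4)


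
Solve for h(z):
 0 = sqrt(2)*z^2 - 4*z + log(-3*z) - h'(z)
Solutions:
 h(z) = C1 + sqrt(2)*z^3/3 - 2*z^2 + z*log(-z) + z*(-1 + log(3))


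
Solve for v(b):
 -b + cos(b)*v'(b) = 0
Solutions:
 v(b) = C1 + Integral(b/cos(b), b)


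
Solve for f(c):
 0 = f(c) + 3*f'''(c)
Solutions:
 f(c) = C3*exp(-3^(2/3)*c/3) + (C1*sin(3^(1/6)*c/2) + C2*cos(3^(1/6)*c/2))*exp(3^(2/3)*c/6)


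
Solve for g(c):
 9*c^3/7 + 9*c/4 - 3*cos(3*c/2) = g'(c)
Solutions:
 g(c) = C1 + 9*c^4/28 + 9*c^2/8 - 2*sin(3*c/2)


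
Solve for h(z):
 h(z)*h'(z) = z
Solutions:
 h(z) = -sqrt(C1 + z^2)
 h(z) = sqrt(C1 + z^2)


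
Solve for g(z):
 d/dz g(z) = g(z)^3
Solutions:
 g(z) = -sqrt(2)*sqrt(-1/(C1 + z))/2
 g(z) = sqrt(2)*sqrt(-1/(C1 + z))/2


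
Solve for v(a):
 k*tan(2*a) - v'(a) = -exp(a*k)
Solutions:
 v(a) = C1 - k*log(cos(2*a))/2 + Piecewise((exp(a*k)/k, Ne(k, 0)), (a, True))


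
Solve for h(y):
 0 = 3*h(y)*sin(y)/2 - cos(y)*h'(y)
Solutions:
 h(y) = C1/cos(y)^(3/2)


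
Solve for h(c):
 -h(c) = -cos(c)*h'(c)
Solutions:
 h(c) = C1*sqrt(sin(c) + 1)/sqrt(sin(c) - 1)


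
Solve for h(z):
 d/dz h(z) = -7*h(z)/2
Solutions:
 h(z) = C1*exp(-7*z/2)


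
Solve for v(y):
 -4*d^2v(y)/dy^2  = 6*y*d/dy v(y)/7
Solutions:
 v(y) = C1 + C2*erf(sqrt(21)*y/14)


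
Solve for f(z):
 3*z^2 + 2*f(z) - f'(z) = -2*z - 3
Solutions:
 f(z) = C1*exp(2*z) - 3*z^2/2 - 5*z/2 - 11/4


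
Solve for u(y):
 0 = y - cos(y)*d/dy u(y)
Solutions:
 u(y) = C1 + Integral(y/cos(y), y)


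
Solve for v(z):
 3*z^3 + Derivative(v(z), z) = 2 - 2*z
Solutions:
 v(z) = C1 - 3*z^4/4 - z^2 + 2*z


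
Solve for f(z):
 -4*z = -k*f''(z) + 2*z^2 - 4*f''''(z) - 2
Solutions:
 f(z) = C1 + C2*z + C3*exp(-z*sqrt(-k)/2) + C4*exp(z*sqrt(-k)/2) + z^4/(6*k) + 2*z^3/(3*k) + z^2*(-1 - 8/k)/k


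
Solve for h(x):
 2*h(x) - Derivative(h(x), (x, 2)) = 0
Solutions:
 h(x) = C1*exp(-sqrt(2)*x) + C2*exp(sqrt(2)*x)


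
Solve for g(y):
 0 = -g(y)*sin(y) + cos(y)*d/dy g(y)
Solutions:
 g(y) = C1/cos(y)


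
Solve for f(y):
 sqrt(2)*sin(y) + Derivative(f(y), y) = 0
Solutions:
 f(y) = C1 + sqrt(2)*cos(y)


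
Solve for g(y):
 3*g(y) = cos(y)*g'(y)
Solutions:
 g(y) = C1*(sin(y) + 1)^(3/2)/(sin(y) - 1)^(3/2)


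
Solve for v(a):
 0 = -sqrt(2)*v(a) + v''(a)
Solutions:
 v(a) = C1*exp(-2^(1/4)*a) + C2*exp(2^(1/4)*a)


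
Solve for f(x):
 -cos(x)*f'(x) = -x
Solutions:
 f(x) = C1 + Integral(x/cos(x), x)


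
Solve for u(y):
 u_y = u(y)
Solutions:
 u(y) = C1*exp(y)


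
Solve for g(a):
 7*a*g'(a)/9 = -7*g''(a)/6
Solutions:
 g(a) = C1 + C2*erf(sqrt(3)*a/3)


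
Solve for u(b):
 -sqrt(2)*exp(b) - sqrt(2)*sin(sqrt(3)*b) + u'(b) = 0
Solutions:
 u(b) = C1 + sqrt(2)*exp(b) - sqrt(6)*cos(sqrt(3)*b)/3


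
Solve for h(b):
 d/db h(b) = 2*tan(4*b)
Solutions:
 h(b) = C1 - log(cos(4*b))/2


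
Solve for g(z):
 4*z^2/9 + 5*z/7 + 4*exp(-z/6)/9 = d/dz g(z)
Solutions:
 g(z) = C1 + 4*z^3/27 + 5*z^2/14 - 8*exp(-z/6)/3


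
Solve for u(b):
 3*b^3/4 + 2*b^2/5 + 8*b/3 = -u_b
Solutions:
 u(b) = C1 - 3*b^4/16 - 2*b^3/15 - 4*b^2/3


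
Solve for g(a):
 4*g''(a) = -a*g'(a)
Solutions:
 g(a) = C1 + C2*erf(sqrt(2)*a/4)


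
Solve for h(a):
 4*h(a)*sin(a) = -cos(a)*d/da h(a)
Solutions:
 h(a) = C1*cos(a)^4


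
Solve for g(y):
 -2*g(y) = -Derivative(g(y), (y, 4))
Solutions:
 g(y) = C1*exp(-2^(1/4)*y) + C2*exp(2^(1/4)*y) + C3*sin(2^(1/4)*y) + C4*cos(2^(1/4)*y)


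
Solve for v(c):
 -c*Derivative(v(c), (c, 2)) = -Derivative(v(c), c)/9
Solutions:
 v(c) = C1 + C2*c^(10/9)


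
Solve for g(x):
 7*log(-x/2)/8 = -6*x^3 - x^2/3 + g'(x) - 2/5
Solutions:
 g(x) = C1 + 3*x^4/2 + x^3/9 + 7*x*log(-x)/8 + x*(-35*log(2) - 19)/40


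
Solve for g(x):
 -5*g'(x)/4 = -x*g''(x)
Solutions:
 g(x) = C1 + C2*x^(9/4)


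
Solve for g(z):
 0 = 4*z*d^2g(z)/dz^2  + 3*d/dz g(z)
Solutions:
 g(z) = C1 + C2*z^(1/4)


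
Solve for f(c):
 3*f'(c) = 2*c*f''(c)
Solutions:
 f(c) = C1 + C2*c^(5/2)


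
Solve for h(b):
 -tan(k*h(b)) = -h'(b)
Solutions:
 h(b) = Piecewise((-asin(exp(C1*k + b*k))/k + pi/k, Ne(k, 0)), (nan, True))
 h(b) = Piecewise((asin(exp(C1*k + b*k))/k, Ne(k, 0)), (nan, True))


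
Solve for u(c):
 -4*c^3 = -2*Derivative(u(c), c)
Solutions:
 u(c) = C1 + c^4/2


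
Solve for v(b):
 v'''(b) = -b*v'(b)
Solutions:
 v(b) = C1 + Integral(C2*airyai(-b) + C3*airybi(-b), b)
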